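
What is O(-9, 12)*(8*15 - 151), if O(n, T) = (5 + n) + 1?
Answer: 93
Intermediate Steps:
O(n, T) = 6 + n
O(-9, 12)*(8*15 - 151) = (6 - 9)*(8*15 - 151) = -3*(120 - 151) = -3*(-31) = 93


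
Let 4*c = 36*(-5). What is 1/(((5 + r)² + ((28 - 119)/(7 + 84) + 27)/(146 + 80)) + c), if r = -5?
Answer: -113/5072 ≈ -0.022279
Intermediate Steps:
c = -45 (c = (36*(-5))/4 = (¼)*(-180) = -45)
1/(((5 + r)² + ((28 - 119)/(7 + 84) + 27)/(146 + 80)) + c) = 1/(((5 - 5)² + ((28 - 119)/(7 + 84) + 27)/(146 + 80)) - 45) = 1/((0² + (-91/91 + 27)/226) - 45) = 1/((0 + (-91*1/91 + 27)*(1/226)) - 45) = 1/((0 + (-1 + 27)*(1/226)) - 45) = 1/((0 + 26*(1/226)) - 45) = 1/((0 + 13/113) - 45) = 1/(13/113 - 45) = 1/(-5072/113) = -113/5072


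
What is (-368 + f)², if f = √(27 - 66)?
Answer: (368 - I*√39)² ≈ 1.3539e+5 - 4596.3*I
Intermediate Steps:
f = I*√39 (f = √(-39) = I*√39 ≈ 6.245*I)
(-368 + f)² = (-368 + I*√39)²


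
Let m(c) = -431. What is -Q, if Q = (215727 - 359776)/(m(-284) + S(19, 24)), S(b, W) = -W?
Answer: -144049/455 ≈ -316.59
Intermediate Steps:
Q = 144049/455 (Q = (215727 - 359776)/(-431 - 1*24) = -144049/(-431 - 24) = -144049/(-455) = -144049*(-1/455) = 144049/455 ≈ 316.59)
-Q = -1*144049/455 = -144049/455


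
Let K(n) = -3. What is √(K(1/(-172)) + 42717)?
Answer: 3*√4746 ≈ 206.67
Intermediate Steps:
√(K(1/(-172)) + 42717) = √(-3 + 42717) = √42714 = 3*√4746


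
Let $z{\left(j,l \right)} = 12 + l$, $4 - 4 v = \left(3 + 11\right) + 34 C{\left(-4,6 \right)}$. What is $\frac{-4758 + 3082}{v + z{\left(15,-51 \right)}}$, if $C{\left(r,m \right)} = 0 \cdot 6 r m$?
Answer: $\frac{3352}{83} \approx 40.386$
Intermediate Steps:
$C{\left(r,m \right)} = 0$ ($C{\left(r,m \right)} = 0 r m = 0 m = 0$)
$v = - \frac{5}{2}$ ($v = 1 - \frac{\left(3 + 11\right) + 34 \cdot 0}{4} = 1 - \frac{14 + 0}{4} = 1 - \frac{7}{2} = - \frac{5}{2} \approx -2.5$)
$\frac{-4758 + 3082}{v + z{\left(15,-51 \right)}} = \frac{-4758 + 3082}{- \frac{5}{2} + \left(12 - 51\right)} = - \frac{1676}{- \frac{5}{2} - 39} = - \frac{1676}{- \frac{83}{2}} = \left(-1676\right) \left(- \frac{2}{83}\right) = \frac{3352}{83}$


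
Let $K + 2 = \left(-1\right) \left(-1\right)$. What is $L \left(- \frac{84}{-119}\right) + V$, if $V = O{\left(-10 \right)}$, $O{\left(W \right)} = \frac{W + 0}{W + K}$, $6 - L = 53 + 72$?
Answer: $- \frac{914}{11} \approx -83.091$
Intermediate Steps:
$K = -1$ ($K = -2 - -1 = -2 + 1 = -1$)
$L = -119$ ($L = 6 - \left(53 + 72\right) = 6 - 125 = -119$)
$O{\left(W \right)} = \frac{W}{-1 + W}$ ($O{\left(W \right)} = \frac{W + 0}{W - 1} = \frac{W}{-1 + W}$)
$V = \frac{10}{11}$ ($V = - \frac{10}{-1 - 10} = - \frac{10}{-11} = \left(-10\right) \left(- \frac{1}{11}\right) = \frac{10}{11} \approx 0.90909$)
$L \left(- \frac{84}{-119}\right) + V = - 119 \left(- \frac{84}{-119}\right) + \frac{10}{11} = - 119 \left(\left(-84\right) \left(- \frac{1}{119}\right)\right) + \frac{10}{11} = \left(-119\right) \frac{12}{17} + \frac{10}{11} = -84 + \frac{10}{11} = - \frac{914}{11}$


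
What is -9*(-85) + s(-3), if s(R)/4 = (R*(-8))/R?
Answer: 733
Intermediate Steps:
s(R) = -32 (s(R) = 4*((R*(-8))/R) = 4*((-8*R)/R) = 4*(-8) = -32)
-9*(-85) + s(-3) = -9*(-85) - 32 = 765 - 32 = 733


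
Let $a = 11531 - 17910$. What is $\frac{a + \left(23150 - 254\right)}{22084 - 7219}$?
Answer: $\frac{16517}{14865} \approx 1.1111$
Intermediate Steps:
$a = -6379$ ($a = 11531 - 17910 = -6379$)
$\frac{a + \left(23150 - 254\right)}{22084 - 7219} = \frac{-6379 + \left(23150 - 254\right)}{22084 - 7219} = \frac{-6379 + 22896}{14865} = 16517 \cdot \frac{1}{14865} = \frac{16517}{14865}$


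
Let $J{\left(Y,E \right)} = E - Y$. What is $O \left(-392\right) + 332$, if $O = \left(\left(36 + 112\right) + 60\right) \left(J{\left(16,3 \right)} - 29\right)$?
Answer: $3424844$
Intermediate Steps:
$O = -8736$ ($O = \left(\left(36 + 112\right) + 60\right) \left(\left(3 - 16\right) - 29\right) = \left(148 + 60\right) \left(\left(3 - 16\right) - 29\right) = 208 \left(-13 - 29\right) = 208 \left(-42\right) = -8736$)
$O \left(-392\right) + 332 = \left(-8736\right) \left(-392\right) + 332 = 3424512 + 332 = 3424844$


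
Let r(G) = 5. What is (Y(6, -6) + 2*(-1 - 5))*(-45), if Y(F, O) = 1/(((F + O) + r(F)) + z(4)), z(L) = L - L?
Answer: 531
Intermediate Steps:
z(L) = 0
Y(F, O) = 1/(5 + F + O) (Y(F, O) = 1/(((F + O) + 5) + 0) = 1/((5 + F + O) + 0) = 1/(5 + F + O))
(Y(6, -6) + 2*(-1 - 5))*(-45) = (1/(5 + 6 - 6) + 2*(-1 - 5))*(-45) = (1/5 + 2*(-6))*(-45) = (⅕ - 12)*(-45) = -59/5*(-45) = 531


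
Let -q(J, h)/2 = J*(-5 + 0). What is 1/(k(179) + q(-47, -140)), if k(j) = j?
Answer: -1/291 ≈ -0.0034364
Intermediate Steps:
q(J, h) = 10*J (q(J, h) = -2*J*(-5 + 0) = -2*J*(-5) = -(-10)*J = 10*J)
1/(k(179) + q(-47, -140)) = 1/(179 + 10*(-47)) = 1/(179 - 470) = 1/(-291) = -1/291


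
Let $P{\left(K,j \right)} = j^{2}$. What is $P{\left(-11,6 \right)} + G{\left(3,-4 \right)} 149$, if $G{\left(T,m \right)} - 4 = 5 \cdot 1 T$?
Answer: $2867$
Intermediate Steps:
$G{\left(T,m \right)} = 4 + 5 T$ ($G{\left(T,m \right)} = 4 + 5 \cdot 1 T = 4 + 5 T$)
$P{\left(-11,6 \right)} + G{\left(3,-4 \right)} 149 = 6^{2} + \left(4 + 5 \cdot 3\right) 149 = 36 + \left(4 + 15\right) 149 = 36 + 19 \cdot 149 = 36 + 2831 = 2867$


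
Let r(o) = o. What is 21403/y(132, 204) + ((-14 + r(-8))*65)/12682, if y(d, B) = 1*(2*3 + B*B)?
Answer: 105956693/263925102 ≈ 0.40146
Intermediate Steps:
y(d, B) = 6 + B² (y(d, B) = 1*(6 + B²) = 6 + B²)
21403/y(132, 204) + ((-14 + r(-8))*65)/12682 = 21403/(6 + 204²) + ((-14 - 8)*65)/12682 = 21403/(6 + 41616) - 22*65*(1/12682) = 21403/41622 - 1430*1/12682 = 21403*(1/41622) - 715/6341 = 21403/41622 - 715/6341 = 105956693/263925102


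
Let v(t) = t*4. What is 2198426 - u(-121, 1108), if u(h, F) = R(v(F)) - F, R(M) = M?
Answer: 2195102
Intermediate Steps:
v(t) = 4*t
u(h, F) = 3*F (u(h, F) = 4*F - F = 3*F)
2198426 - u(-121, 1108) = 2198426 - 3*1108 = 2198426 - 1*3324 = 2198426 - 3324 = 2195102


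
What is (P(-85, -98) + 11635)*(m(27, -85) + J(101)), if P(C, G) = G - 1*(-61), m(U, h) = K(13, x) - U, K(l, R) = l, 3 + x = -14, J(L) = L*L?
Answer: 118148826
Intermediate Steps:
J(L) = L**2
x = -17 (x = -3 - 14 = -17)
m(U, h) = 13 - U
P(C, G) = 61 + G (P(C, G) = G + 61 = 61 + G)
(P(-85, -98) + 11635)*(m(27, -85) + J(101)) = ((61 - 98) + 11635)*((13 - 1*27) + 101**2) = (-37 + 11635)*((13 - 27) + 10201) = 11598*(-14 + 10201) = 11598*10187 = 118148826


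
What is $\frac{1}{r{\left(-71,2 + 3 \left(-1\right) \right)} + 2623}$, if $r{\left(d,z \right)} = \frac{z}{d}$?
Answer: $\frac{71}{186234} \approx 0.00038124$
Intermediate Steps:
$\frac{1}{r{\left(-71,2 + 3 \left(-1\right) \right)} + 2623} = \frac{1}{\frac{2 + 3 \left(-1\right)}{-71} + 2623} = \frac{1}{\left(2 - 3\right) \left(- \frac{1}{71}\right) + 2623} = \frac{1}{\left(-1\right) \left(- \frac{1}{71}\right) + 2623} = \frac{1}{\frac{1}{71} + 2623} = \frac{1}{\frac{186234}{71}} = \frac{71}{186234}$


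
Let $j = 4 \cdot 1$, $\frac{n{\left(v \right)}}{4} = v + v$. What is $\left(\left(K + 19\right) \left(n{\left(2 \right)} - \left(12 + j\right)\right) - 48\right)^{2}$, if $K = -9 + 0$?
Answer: $2304$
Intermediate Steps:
$K = -9$
$n{\left(v \right)} = 8 v$ ($n{\left(v \right)} = 4 \left(v + v\right) = 4 \cdot 2 v = 8 v$)
$j = 4$
$\left(\left(K + 19\right) \left(n{\left(2 \right)} - \left(12 + j\right)\right) - 48\right)^{2} = \left(\left(-9 + 19\right) \left(8 \cdot 2 - 16\right) - 48\right)^{2} = \left(10 \left(16 - 16\right) - 48\right)^{2} = \left(10 \cdot 0 - 48\right)^{2} = \left(0 - 48\right)^{2} = \left(-48\right)^{2} = 2304$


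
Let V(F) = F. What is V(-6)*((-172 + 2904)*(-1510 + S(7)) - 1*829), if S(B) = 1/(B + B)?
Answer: 173290062/7 ≈ 2.4756e+7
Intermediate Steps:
S(B) = 1/(2*B)
V(-6)*((-172 + 2904)*(-1510 + S(7)) - 1*829) = -6*((-172 + 2904)*(-1510 + (1/2)/7) - 1*829) = -6*(2732*(-1510 + (1/2)*(1/7)) - 829) = -6*(2732*(-1510 + 1/14) - 829) = -6*(2732*(-21139/14) - 829) = -6*(-28875874/7 - 829) = -6*(-28881677/7) = 173290062/7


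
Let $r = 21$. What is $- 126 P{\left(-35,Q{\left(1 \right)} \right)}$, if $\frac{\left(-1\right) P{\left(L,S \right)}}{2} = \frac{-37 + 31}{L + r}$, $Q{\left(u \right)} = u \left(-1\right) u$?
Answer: $108$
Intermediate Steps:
$Q{\left(u \right)} = - u^{2}$ ($Q{\left(u \right)} = - u u = - u^{2}$)
$P{\left(L,S \right)} = \frac{12}{21 + L}$ ($P{\left(L,S \right)} = - 2 \frac{-37 + 31}{L + 21} = - 2 \left(- \frac{6}{21 + L}\right) = \frac{12}{21 + L}$)
$- 126 P{\left(-35,Q{\left(1 \right)} \right)} = - 126 \frac{12}{21 - 35} = - 126 \frac{12}{-14} = - 126 \cdot 12 \left(- \frac{1}{14}\right) = \left(-126\right) \left(- \frac{6}{7}\right) = 108$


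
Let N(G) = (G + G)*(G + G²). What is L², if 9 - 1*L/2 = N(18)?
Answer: 605455236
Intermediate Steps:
N(G) = 2*G*(G + G²) (N(G) = (2*G)*(G + G²) = 2*G*(G + G²))
L = -24606 (L = 18 - 4*18²*(1 + 18) = 18 - 4*324*19 = 18 - 2*12312 = 18 - 24624 = -24606)
L² = (-24606)² = 605455236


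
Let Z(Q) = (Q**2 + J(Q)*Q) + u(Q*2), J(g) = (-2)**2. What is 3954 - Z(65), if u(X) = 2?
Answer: -533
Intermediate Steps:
J(g) = 4
Z(Q) = 2 + Q**2 + 4*Q (Z(Q) = (Q**2 + 4*Q) + 2 = 2 + Q**2 + 4*Q)
3954 - Z(65) = 3954 - (2 + 65**2 + 4*65) = 3954 - (2 + 4225 + 260) = 3954 - 1*4487 = 3954 - 4487 = -533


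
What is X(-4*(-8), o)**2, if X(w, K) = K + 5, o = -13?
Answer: 64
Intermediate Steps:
X(w, K) = 5 + K
X(-4*(-8), o)**2 = (5 - 13)**2 = (-8)**2 = 64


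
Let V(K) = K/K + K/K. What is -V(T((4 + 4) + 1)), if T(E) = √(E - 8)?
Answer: -2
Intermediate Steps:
T(E) = √(-8 + E)
V(K) = 2 (V(K) = 1 + 1 = 2)
-V(T((4 + 4) + 1)) = -1*2 = -2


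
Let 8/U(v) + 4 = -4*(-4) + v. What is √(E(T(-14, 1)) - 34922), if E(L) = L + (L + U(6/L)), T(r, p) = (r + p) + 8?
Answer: 2*I*√707358/9 ≈ 186.9*I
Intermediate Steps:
T(r, p) = 8 + p + r (T(r, p) = (p + r) + 8 = 8 + p + r)
U(v) = 8/(12 + v) (U(v) = 8/(-4 + (-4*(-4) + v)) = 8/(-4 + (16 + v)) = 8/(12 + v))
E(L) = 2*L + 8/(12 + 6/L) (E(L) = L + (L + 8/(12 + 6/L)) = 2*L + 8/(12 + 6/L))
√(E(T(-14, 1)) - 34922) = √(2*(8 + 1 - 14)*(5 + 6*(8 + 1 - 14))/(3*(1 + 2*(8 + 1 - 14))) - 34922) = √((⅔)*(-5)*(5 + 6*(-5))/(1 + 2*(-5)) - 34922) = √((⅔)*(-5)*(5 - 30)/(1 - 10) - 34922) = √((⅔)*(-5)*(-25)/(-9) - 34922) = √((⅔)*(-5)*(-⅑)*(-25) - 34922) = √(-250/27 - 34922) = √(-943144/27) = 2*I*√707358/9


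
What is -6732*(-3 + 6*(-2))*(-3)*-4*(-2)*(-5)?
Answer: 12117600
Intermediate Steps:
-6732*(-3 + 6*(-2))*(-3)*-4*(-2)*(-5) = -6732*(-3 - 12)*(-3)*8*(-5) = -6732*(-15*(-3))*(-40) = -302940*(-40) = -6732*(-1800) = 12117600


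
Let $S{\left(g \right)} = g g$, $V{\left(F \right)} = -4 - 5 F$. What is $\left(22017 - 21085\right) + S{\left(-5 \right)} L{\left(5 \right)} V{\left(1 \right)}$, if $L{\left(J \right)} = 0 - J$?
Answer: $2057$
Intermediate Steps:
$S{\left(g \right)} = g^{2}$
$L{\left(J \right)} = - J$
$\left(22017 - 21085\right) + S{\left(-5 \right)} L{\left(5 \right)} V{\left(1 \right)} = \left(22017 - 21085\right) + \left(-5\right)^{2} \left(\left(-1\right) 5\right) \left(-4 - 5\right) = 932 + 25 \left(-5\right) \left(-4 - 5\right) = 932 - -1125 = 932 + 1125 = 2057$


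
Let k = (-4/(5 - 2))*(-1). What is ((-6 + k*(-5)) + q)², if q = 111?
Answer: 87025/9 ≈ 9669.4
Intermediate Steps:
k = 4/3 (k = (-4/3)*(-1) = ((⅓)*(-4))*(-1) = -4/3*(-1) = 4/3 ≈ 1.3333)
((-6 + k*(-5)) + q)² = ((-6 + (4/3)*(-5)) + 111)² = ((-6 - 20/3) + 111)² = (-38/3 + 111)² = (295/3)² = 87025/9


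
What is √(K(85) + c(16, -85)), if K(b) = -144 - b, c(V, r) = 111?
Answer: I*√118 ≈ 10.863*I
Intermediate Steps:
√(K(85) + c(16, -85)) = √((-144 - 1*85) + 111) = √((-144 - 85) + 111) = √(-229 + 111) = √(-118) = I*√118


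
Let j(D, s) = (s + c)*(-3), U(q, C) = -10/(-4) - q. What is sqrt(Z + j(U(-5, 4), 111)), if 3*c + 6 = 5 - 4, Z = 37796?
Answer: 2*sqrt(9367) ≈ 193.57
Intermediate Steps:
U(q, C) = 5/2 - q (U(q, C) = -10*(-1/4) - q = 5/2 - q)
c = -5/3 (c = -2 + (5 - 4)/3 = -2 + (1/3)*1 = -2 + 1/3 = -5/3 ≈ -1.6667)
j(D, s) = 5 - 3*s (j(D, s) = (s - 5/3)*(-3) = (-5/3 + s)*(-3) = 5 - 3*s)
sqrt(Z + j(U(-5, 4), 111)) = sqrt(37796 + (5 - 3*111)) = sqrt(37796 + (5 - 333)) = sqrt(37796 - 328) = sqrt(37468) = 2*sqrt(9367)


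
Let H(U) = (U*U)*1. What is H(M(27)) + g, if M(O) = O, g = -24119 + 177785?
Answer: 154395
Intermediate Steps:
g = 153666
H(U) = U² (H(U) = U²*1 = U²)
H(M(27)) + g = 27² + 153666 = 729 + 153666 = 154395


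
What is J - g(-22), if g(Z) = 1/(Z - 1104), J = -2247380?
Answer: -2530549879/1126 ≈ -2.2474e+6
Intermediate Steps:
g(Z) = 1/(-1104 + Z)
J - g(-22) = -2247380 - 1/(-1104 - 22) = -2247380 - 1/(-1126) = -2247380 - 1*(-1/1126) = -2247380 + 1/1126 = -2530549879/1126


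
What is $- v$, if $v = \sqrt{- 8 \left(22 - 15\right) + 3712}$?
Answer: $- 2 \sqrt{914} \approx -60.465$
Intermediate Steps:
$v = 2 \sqrt{914}$ ($v = \sqrt{\left(-8\right) 7 + 3712} = \sqrt{-56 + 3712} = \sqrt{3656} = 2 \sqrt{914} \approx 60.465$)
$- v = - 2 \sqrt{914}$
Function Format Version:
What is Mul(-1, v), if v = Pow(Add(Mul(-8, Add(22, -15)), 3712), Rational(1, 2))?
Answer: Mul(-2, Pow(914, Rational(1, 2))) ≈ -60.465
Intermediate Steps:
v = Mul(2, Pow(914, Rational(1, 2))) (v = Pow(Add(Mul(-8, 7), 3712), Rational(1, 2)) = Pow(Add(-56, 3712), Rational(1, 2)) = Pow(3656, Rational(1, 2)) = Mul(2, Pow(914, Rational(1, 2))) ≈ 60.465)
Mul(-1, v) = Mul(-1, Mul(2, Pow(914, Rational(1, 2)))) = Mul(-2, Pow(914, Rational(1, 2)))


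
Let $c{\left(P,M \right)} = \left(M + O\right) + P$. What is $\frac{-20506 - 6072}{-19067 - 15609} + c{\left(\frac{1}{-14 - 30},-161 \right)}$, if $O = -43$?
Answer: $- \frac{77529255}{381436} \approx -203.26$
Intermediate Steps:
$c{\left(P,M \right)} = -43 + M + P$ ($c{\left(P,M \right)} = \left(M - 43\right) + P = \left(-43 + M\right) + P = -43 + M + P$)
$\frac{-20506 - 6072}{-19067 - 15609} + c{\left(\frac{1}{-14 - 30},-161 \right)} = \frac{-20506 - 6072}{-19067 - 15609} - \left(204 - \frac{1}{-14 - 30}\right) = \frac{-20506 - 6072}{-34676} - \left(204 + \frac{1}{44}\right) = \left(-26578\right) \left(- \frac{1}{34676}\right) - \frac{8977}{44} = \frac{13289}{17338} - \frac{8977}{44} = - \frac{77529255}{381436}$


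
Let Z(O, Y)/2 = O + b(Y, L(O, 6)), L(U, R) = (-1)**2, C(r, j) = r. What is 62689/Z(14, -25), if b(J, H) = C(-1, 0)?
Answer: 62689/26 ≈ 2411.1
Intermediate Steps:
L(U, R) = 1
b(J, H) = -1
Z(O, Y) = -2 + 2*O (Z(O, Y) = 2*(O - 1) = 2*(-1 + O) = -2 + 2*O)
62689/Z(14, -25) = 62689/(-2 + 2*14) = 62689/(-2 + 28) = 62689/26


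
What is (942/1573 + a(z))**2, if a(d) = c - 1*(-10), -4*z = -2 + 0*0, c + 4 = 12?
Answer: 855913536/2474329 ≈ 345.92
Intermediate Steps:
c = 8 (c = -4 + 12 = 8)
z = 1/2 (z = -(-2 + 0*0)/4 = -(-2 + 0)/4 = -1/4*(-2) = 1/2 ≈ 0.50000)
a(d) = 18 (a(d) = 8 - 1*(-10) = 8 + 10 = 18)
(942/1573 + a(z))**2 = (942/1573 + 18)**2 = (29256/1573)**2 = 855913536/2474329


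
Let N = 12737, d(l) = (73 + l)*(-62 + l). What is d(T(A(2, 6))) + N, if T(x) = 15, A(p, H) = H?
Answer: 8601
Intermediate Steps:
d(l) = (-62 + l)*(73 + l)
d(T(A(2, 6))) + N = (-4526 + 15**2 + 11*15) + 12737 = (-4526 + 225 + 165) + 12737 = -4136 + 12737 = 8601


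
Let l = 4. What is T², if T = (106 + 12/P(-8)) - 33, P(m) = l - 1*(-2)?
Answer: 5625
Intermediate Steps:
P(m) = 6 (P(m) = 4 - 1*(-2) = 4 + 2 = 6)
T = 75 (T = (106 + 12/6) - 33 = (106 + 12*(⅙)) - 33 = (106 + 2) - 33 = 108 - 33 = 75)
T² = 75² = 5625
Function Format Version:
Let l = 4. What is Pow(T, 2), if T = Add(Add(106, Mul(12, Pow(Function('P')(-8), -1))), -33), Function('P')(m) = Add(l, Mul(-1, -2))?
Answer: 5625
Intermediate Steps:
Function('P')(m) = 6 (Function('P')(m) = Add(4, Mul(-1, -2)) = Add(4, 2) = 6)
T = 75 (T = Add(Add(106, Mul(12, Pow(6, -1))), -33) = Add(Add(106, Mul(12, Rational(1, 6))), -33) = Add(Add(106, 2), -33) = Add(108, -33) = 75)
Pow(T, 2) = Pow(75, 2) = 5625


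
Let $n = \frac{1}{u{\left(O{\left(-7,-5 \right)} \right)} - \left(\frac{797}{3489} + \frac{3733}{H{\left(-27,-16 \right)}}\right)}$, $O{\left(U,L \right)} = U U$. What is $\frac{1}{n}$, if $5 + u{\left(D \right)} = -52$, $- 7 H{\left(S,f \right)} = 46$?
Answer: $\frac{81986239}{160494} \approx 510.84$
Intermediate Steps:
$H{\left(S,f \right)} = - \frac{46}{7}$ ($H{\left(S,f \right)} = \left(- \frac{1}{7}\right) 46 = - \frac{46}{7}$)
$O{\left(U,L \right)} = U^{2}$
$u{\left(D \right)} = -57$ ($u{\left(D \right)} = -5 - 52 = -57$)
$n = \frac{160494}{81986239}$ ($n = \frac{1}{-57 - \left(- \frac{26131}{46} + \frac{797}{3489}\right)} = \frac{1}{-57 - - \frac{91134397}{160494}} = \frac{1}{-57 + \left(\frac{26131}{46} - \frac{797}{3489}\right)} = \frac{1}{-57 + \frac{91134397}{160494}} = \frac{1}{\frac{81986239}{160494}} = \frac{160494}{81986239} \approx 0.0019576$)
$\frac{1}{n} = \frac{1}{\frac{160494}{81986239}} = \frac{81986239}{160494}$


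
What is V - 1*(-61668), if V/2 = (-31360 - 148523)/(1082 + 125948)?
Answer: 3916663137/63515 ≈ 61665.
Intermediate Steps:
V = -179883/63515 (V = 2*((-31360 - 148523)/(1082 + 125948)) = 2*(-179883/127030) = -179883/63515 ≈ -2.8321)
V - 1*(-61668) = -179883/63515 - 1*(-61668) = -179883/63515 + 61668 = 3916663137/63515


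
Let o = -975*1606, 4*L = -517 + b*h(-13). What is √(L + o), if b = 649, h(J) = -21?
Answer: I*√6277546/2 ≈ 1252.8*I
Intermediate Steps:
L = -7073/2 (L = (-517 + 649*(-21))/4 = (-517 - 13629)/4 = (¼)*(-14146) = -7073/2 ≈ -3536.5)
o = -1565850
√(L + o) = √(-7073/2 - 1565850) = √(-3138773/2) = I*√6277546/2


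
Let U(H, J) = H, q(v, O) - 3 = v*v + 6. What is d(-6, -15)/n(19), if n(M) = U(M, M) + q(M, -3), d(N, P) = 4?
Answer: 4/389 ≈ 0.010283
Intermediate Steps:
q(v, O) = 9 + v² (q(v, O) = 3 + (v*v + 6) = 3 + (v² + 6) = 3 + (6 + v²) = 9 + v²)
n(M) = 9 + M + M² (n(M) = M + (9 + M²) = 9 + M + M²)
d(-6, -15)/n(19) = 4/(9 + 19 + 19²) = 4/(9 + 19 + 361) = 4/389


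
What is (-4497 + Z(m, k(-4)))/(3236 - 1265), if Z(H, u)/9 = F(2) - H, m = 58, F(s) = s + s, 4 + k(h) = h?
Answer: -1661/657 ≈ -2.5282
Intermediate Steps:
k(h) = -4 + h
F(s) = 2*s
Z(H, u) = 36 - 9*H (Z(H, u) = 9*(2*2 - H) = 9*(4 - H) = 36 - 9*H)
(-4497 + Z(m, k(-4)))/(3236 - 1265) = (-4497 + (36 - 9*58))/(3236 - 1265) = (-4497 + (36 - 522))/1971 = (-4497 - 486)*(1/1971) = -4983*1/1971 = -1661/657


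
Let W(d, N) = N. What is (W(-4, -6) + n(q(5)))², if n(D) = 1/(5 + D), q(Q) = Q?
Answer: 3481/100 ≈ 34.810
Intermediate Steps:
(W(-4, -6) + n(q(5)))² = (-6 + 1/(5 + 5))² = (-6 + 1/10)² = (-6 + ⅒)² = (-59/10)² = 3481/100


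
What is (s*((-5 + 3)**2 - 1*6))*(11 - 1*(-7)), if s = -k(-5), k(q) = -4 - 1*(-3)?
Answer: -36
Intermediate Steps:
k(q) = -1 (k(q) = -4 + 3 = -1)
s = 1 (s = -1*(-1) = 1)
(s*((-5 + 3)**2 - 1*6))*(11 - 1*(-7)) = (1*((-5 + 3)**2 - 1*6))*(11 - 1*(-7)) = (1*((-2)**2 - 6))*(11 + 7) = (1*(4 - 6))*18 = (1*(-2))*18 = -2*18 = -36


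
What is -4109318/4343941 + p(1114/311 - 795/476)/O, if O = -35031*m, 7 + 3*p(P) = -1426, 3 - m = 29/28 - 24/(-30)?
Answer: -3022686490354/3235321739853 ≈ -0.93428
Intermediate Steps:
m = 163/140 (m = 3 - (29/28 - 24/(-30)) = 3 - (29*(1/28) - 24*(-1/30)) = 3 - (29/28 + ⅘) = 3 - 1*257/140 = 3 - 257/140 = 163/140 ≈ 1.1643)
p(P) = -1433/3 (p(P) = -7/3 + (⅓)*(-1426) = -7/3 - 1426/3 = -1433/3)
O = -5710053/140 (O = -35031*163/140 = -5710053/140 ≈ -40786.)
-4109318/4343941 + p(1114/311 - 795/476)/O = -4109318/4343941 - 1433/(3*(-5710053/140)) = -4109318*1/4343941 - 1433/3*(-140/5710053) = -178666/188867 + 200620/17130159 = -3022686490354/3235321739853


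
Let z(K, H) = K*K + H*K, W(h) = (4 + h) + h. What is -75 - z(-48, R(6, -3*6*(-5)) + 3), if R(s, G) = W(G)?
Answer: 6597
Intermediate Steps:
W(h) = 4 + 2*h
R(s, G) = 4 + 2*G
z(K, H) = K² + H*K
-75 - z(-48, R(6, -3*6*(-5)) + 3) = -75 - (-48)*(((4 + 2*(-3*6*(-5))) + 3) - 48) = -75 - (-48)*(((4 + 2*(-18*(-5))) + 3) - 48) = -75 - (-48)*(((4 + 2*90) + 3) - 48) = -75 - (-48)*(((4 + 180) + 3) - 48) = -75 - (-48)*((184 + 3) - 48) = -75 - (-48)*(187 - 48) = -75 - (-48)*139 = -75 - 1*(-6672) = -75 + 6672 = 6597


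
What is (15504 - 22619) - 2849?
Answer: -9964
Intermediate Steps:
(15504 - 22619) - 2849 = -7115 - 2849 = -9964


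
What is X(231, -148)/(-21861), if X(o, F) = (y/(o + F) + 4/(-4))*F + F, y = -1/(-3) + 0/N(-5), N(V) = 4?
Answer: 148/5443389 ≈ 2.7189e-5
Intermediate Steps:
y = ⅓ (y = -1/(-3) + 0/4 = -1*(-⅓) + 0*(¼) = ⅓ + 0 = ⅓ ≈ 0.33333)
X(o, F) = F + F*(-1 + 1/(3*(F + o))) (X(o, F) = (1/(3*(o + F)) + 4/(-4))*F + F = (1/(3*(F + o)) + 4*(-¼))*F + F = (1/(3*(F + o)) - 1)*F + F = (-1 + 1/(3*(F + o)))*F + F = F*(-1 + 1/(3*(F + o))) + F = F + F*(-1 + 1/(3*(F + o))))
X(231, -148)/(-21861) = ((⅓)*(-148)/(-148 + 231))/(-21861) = ((⅓)*(-148)/83)*(-1/21861) = ((⅓)*(-148)*(1/83))*(-1/21861) = -148/249*(-1/21861) = 148/5443389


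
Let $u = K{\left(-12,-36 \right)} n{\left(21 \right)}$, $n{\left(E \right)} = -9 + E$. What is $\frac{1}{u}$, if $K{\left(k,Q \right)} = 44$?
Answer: $\frac{1}{528} \approx 0.0018939$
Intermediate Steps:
$u = 528$ ($u = 44 \left(-9 + 21\right) = 44 \cdot 12 = 528$)
$\frac{1}{u} = \frac{1}{528}$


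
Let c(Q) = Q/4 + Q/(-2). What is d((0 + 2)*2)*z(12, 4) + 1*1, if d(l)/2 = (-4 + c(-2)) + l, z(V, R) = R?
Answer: 5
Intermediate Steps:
c(Q) = -Q/4 (c(Q) = Q*(1/4) + Q*(-1/2) = Q/4 - Q/2 = -Q/4)
d(l) = -7 + 2*l (d(l) = 2*((-4 - 1/4*(-2)) + l) = 2*((-4 + 1/2) + l) = 2*(-7/2 + l) = -7 + 2*l)
d((0 + 2)*2)*z(12, 4) + 1*1 = (-7 + 2*((0 + 2)*2))*4 + 1*1 = (-7 + 2*(2*2))*4 + 1 = (-7 + 2*4)*4 + 1 = (-7 + 8)*4 + 1 = 1*4 + 1 = 4 + 1 = 5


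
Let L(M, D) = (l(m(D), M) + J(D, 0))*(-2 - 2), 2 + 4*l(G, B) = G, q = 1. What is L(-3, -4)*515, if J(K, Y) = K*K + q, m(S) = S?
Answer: -31930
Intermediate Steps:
l(G, B) = -½ + G/4
J(K, Y) = 1 + K² (J(K, Y) = K*K + 1 = K² + 1 = 1 + K²)
L(M, D) = -2 - D - 4*D² (L(M, D) = ((-½ + D/4) + (1 + D²))*(-2 - 2) = (½ + D² + D/4)*(-4) = -2 - D - 4*D²)
L(-3, -4)*515 = (-2 - 1*(-4) - 4*(-4)²)*515 = (-2 + 4 - 4*16)*515 = (-2 + 4 - 64)*515 = -62*515 = -31930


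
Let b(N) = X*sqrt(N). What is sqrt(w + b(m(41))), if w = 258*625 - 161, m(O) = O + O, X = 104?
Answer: sqrt(161089 + 104*sqrt(82)) ≈ 402.53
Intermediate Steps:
m(O) = 2*O
b(N) = 104*sqrt(N)
w = 161089 (w = 161250 - 161 = 161089)
sqrt(w + b(m(41))) = sqrt(161089 + 104*sqrt(2*41)) = sqrt(161089 + 104*sqrt(82))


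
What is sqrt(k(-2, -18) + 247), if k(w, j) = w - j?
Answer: sqrt(263) ≈ 16.217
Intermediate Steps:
sqrt(k(-2, -18) + 247) = sqrt((-2 - 1*(-18)) + 247) = sqrt((-2 + 18) + 247) = sqrt(16 + 247) = sqrt(263)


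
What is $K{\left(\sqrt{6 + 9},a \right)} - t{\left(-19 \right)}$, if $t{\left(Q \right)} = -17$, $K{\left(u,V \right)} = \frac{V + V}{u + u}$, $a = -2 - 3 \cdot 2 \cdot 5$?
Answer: $17 - \frac{32 \sqrt{15}}{15} \approx 8.7376$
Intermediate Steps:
$a = -32$ ($a = -2 - 30 = -32$)
$K{\left(u,V \right)} = \frac{V}{u}$ ($K{\left(u,V \right)} = \frac{2 V}{2 u} = 2 V \frac{1}{2 u} = \frac{V}{u}$)
$K{\left(\sqrt{6 + 9},a \right)} - t{\left(-19 \right)} = - \frac{32}{\sqrt{6 + 9}} - -17 = - \frac{32}{\sqrt{15}} + 17 = - 32 \frac{\sqrt{15}}{15} + 17 = - \frac{32 \sqrt{15}}{15} + 17 = 17 - \frac{32 \sqrt{15}}{15}$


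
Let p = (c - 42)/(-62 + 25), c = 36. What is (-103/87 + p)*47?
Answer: -154583/3219 ≈ -48.022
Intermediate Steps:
p = 6/37 (p = (36 - 42)/(-62 + 25) = -6/(-37) = -6*(-1/37) = 6/37 ≈ 0.16216)
(-103/87 + p)*47 = (-103/87 + 6/37)*47 = -3289/3219*47 = -154583/3219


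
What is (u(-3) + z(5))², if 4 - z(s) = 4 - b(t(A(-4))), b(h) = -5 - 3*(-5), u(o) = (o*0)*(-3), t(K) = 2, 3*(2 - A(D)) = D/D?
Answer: 100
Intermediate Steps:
A(D) = 5/3 (A(D) = 2 - D/(3*D) = 2 - ⅓*1 = 2 - ⅓ = 5/3)
u(o) = 0 (u(o) = 0*(-3) = 0)
b(h) = 10 (b(h) = -5 + 15 = 10)
z(s) = 10 (z(s) = 4 - (4 - 1*10) = 4 - (4 - 10) = 4 - 1*(-6) = 4 + 6 = 10)
(u(-3) + z(5))² = (0 + 10)² = 10² = 100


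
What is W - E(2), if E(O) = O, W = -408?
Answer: -410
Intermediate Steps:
W - E(2) = -408 - 1*2 = -408 - 2 = -410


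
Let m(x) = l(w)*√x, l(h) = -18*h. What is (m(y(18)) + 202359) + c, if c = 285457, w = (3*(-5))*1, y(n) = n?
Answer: 487816 + 810*√2 ≈ 4.8896e+5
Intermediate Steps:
w = -15 (w = -15*1 = -15)
m(x) = 270*√x (m(x) = (-18*(-15))*√x = 270*√x)
(m(y(18)) + 202359) + c = (270*√18 + 202359) + 285457 = (270*(3*√2) + 202359) + 285457 = (810*√2 + 202359) + 285457 = (202359 + 810*√2) + 285457 = 487816 + 810*√2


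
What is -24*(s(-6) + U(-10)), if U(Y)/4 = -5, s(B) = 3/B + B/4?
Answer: 528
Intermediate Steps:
s(B) = 3/B + B/4 (s(B) = 3/B + B*(¼) = 3/B + B/4)
U(Y) = -20 (U(Y) = 4*(-5) = -20)
-24*(s(-6) + U(-10)) = -24*((3/(-6) + (¼)*(-6)) - 20) = -24*((3*(-⅙) - 3/2) - 20) = -24*((-½ - 3/2) - 20) = -24*(-2 - 20) = -24*(-22) = 528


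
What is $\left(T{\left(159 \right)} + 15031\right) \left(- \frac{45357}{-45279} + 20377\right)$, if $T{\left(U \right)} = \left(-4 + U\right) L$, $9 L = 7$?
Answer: $\frac{3226216785040}{10449} \approx 3.0876 \cdot 10^{8}$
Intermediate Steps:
$L = \frac{7}{9}$ ($L = \frac{1}{9} \cdot 7 = \frac{7}{9} \approx 0.77778$)
$T{\left(U \right)} = - \frac{28}{9} + \frac{7 U}{9}$ ($T{\left(U \right)} = \left(-4 + U\right) \frac{7}{9} = - \frac{28}{9} + \frac{7 U}{9}$)
$\left(T{\left(159 \right)} + 15031\right) \left(- \frac{45357}{-45279} + 20377\right) = \left(\left(- \frac{28}{9} + \frac{7}{9} \cdot 159\right) + 15031\right) \left(- \frac{45357}{-45279} + 20377\right) = \left(\left(- \frac{28}{9} + \frac{371}{3}\right) + 15031\right) \left(\left(-45357\right) \left(- \frac{1}{45279}\right) + 20377\right) = \left(\frac{1085}{9} + 15031\right) \left(\frac{1163}{1161} + 20377\right) = \frac{136364}{9} \cdot \frac{23658860}{1161} = \frac{3226216785040}{10449}$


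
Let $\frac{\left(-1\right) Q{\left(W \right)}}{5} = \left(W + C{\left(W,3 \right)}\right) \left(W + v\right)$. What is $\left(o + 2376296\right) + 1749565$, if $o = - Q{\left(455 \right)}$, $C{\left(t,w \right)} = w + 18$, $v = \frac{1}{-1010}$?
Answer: $\frac{526084623}{101} \approx 5.2088 \cdot 10^{6}$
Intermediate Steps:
$v = - \frac{1}{1010} \approx -0.0009901$
$C{\left(t,w \right)} = 18 + w$
$Q{\left(W \right)} = - 5 \left(21 + W\right) \left(- \frac{1}{1010} + W\right)$ ($Q{\left(W \right)} = - 5 \left(W + \left(18 + 3\right)\right) \left(W - \frac{1}{1010}\right) = - 5 \left(W + 21\right) \left(- \frac{1}{1010} + W\right) = - 5 \left(21 + W\right) \left(- \frac{1}{1010} + W\right)$)
$o = \frac{109372662}{101}$ ($o = - (\frac{21}{202} - 5 \cdot 455^{2} - \frac{9650095}{202}) = - (\frac{21}{202} - 1035125 - \frac{9650095}{202}) = \left(-1\right) \left(- \frac{109372662}{101}\right) = \frac{109372662}{101} \approx 1.0829 \cdot 10^{6}$)
$\left(o + 2376296\right) + 1749565 = \left(\frac{109372662}{101} + 2376296\right) + 1749565 = \frac{349378558}{101} + 1749565 = \frac{526084623}{101}$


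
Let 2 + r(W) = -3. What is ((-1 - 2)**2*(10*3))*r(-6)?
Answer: -1350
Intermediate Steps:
r(W) = -5 (r(W) = -2 - 3 = -5)
((-1 - 2)**2*(10*3))*r(-6) = ((-1 - 2)**2*(10*3))*(-5) = ((-3)**2*30)*(-5) = (9*30)*(-5) = 270*(-5) = -1350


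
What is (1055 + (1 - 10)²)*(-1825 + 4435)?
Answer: 2964960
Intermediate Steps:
(1055 + (1 - 10)²)*(-1825 + 4435) = (1055 + (-9)²)*2610 = (1055 + 81)*2610 = 1136*2610 = 2964960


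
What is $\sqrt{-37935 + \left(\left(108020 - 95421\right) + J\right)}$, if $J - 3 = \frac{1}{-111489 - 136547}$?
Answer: $\frac{3 i \sqrt{43292589197989}}{124018} \approx 159.16 i$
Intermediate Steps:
$J = \frac{744107}{248036}$ ($J = 3 + \frac{1}{-111489 - 136547} = 3 + \frac{1}{-248036} = 3 - \frac{1}{248036} = \frac{744107}{248036} \approx 3.0$)
$\sqrt{-37935 + \left(\left(108020 - 95421\right) + J\right)} = \sqrt{-37935 + \left(\left(108020 - 95421\right) + \frac{744107}{248036}\right)} = \sqrt{-37935 + \left(12599 + \frac{744107}{248036}\right)} = \sqrt{-37935 + \frac{3125749671}{248036}} = \sqrt{- \frac{6283495989}{248036}} = \frac{3 i \sqrt{43292589197989}}{124018}$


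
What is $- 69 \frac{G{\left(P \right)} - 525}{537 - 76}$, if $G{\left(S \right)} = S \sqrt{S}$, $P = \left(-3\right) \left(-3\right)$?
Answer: $\frac{34362}{461} \approx 74.538$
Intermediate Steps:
$P = 9$
$G{\left(S \right)} = S^{\frac{3}{2}}$
$- 69 \frac{G{\left(P \right)} - 525}{537 - 76} = - 69 \frac{9^{\frac{3}{2}} - 525}{537 - 76} = - 69 \frac{27 - 525}{461} = - 69 \left(\left(-498\right) \frac{1}{461}\right) = \left(-69\right) \left(- \frac{498}{461}\right) = \frac{34362}{461}$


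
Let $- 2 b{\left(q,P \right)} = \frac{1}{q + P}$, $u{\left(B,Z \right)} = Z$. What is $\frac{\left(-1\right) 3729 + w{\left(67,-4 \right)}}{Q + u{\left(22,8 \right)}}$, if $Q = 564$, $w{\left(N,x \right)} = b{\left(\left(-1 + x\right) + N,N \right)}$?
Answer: $- \frac{962083}{147576} \approx -6.5192$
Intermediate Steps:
$b{\left(q,P \right)} = - \frac{1}{2 \left(P + q\right)}$ ($b{\left(q,P \right)} = - \frac{1}{2 \left(q + P\right)} = - \frac{1}{2 \left(P + q\right)}$)
$w{\left(N,x \right)} = - \frac{1}{-2 + 2 x + 4 N}$ ($w{\left(N,x \right)} = - \frac{1}{2 N + 2 \left(\left(-1 + x\right) + N\right)} = - \frac{1}{2 N + 2 \left(-1 + N + x\right)} = - \frac{1}{2 N + \left(-2 + 2 N + 2 x\right)} = - \frac{1}{-2 + 2 x + 4 N}$)
$\frac{\left(-1\right) 3729 + w{\left(67,-4 \right)}}{Q + u{\left(22,8 \right)}} = \frac{\left(-1\right) 3729 - \frac{1}{-2 + 2 \left(-4\right) + 4 \cdot 67}}{564 + 8} = \frac{-3729 - \frac{1}{-2 - 8 + 268}}{572} = \left(-3729 - \frac{1}{258}\right) \frac{1}{572} = \left(- \frac{962083}{258}\right) \frac{1}{572} = - \frac{962083}{147576}$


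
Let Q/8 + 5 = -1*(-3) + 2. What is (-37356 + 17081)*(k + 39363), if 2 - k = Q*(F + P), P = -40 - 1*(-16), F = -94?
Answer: -798125375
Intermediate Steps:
P = -24 (P = -40 + 16 = -24)
Q = 0 (Q = -40 + 8*(-1*(-3) + 2) = -40 + 8*(3 + 2) = -40 + 8*5 = -40 + 40 = 0)
k = 2 (k = 2 - 0*(-94 - 24) = 2 - 0*(-118) = 2 - 1*0 = 2 + 0 = 2)
(-37356 + 17081)*(k + 39363) = (-37356 + 17081)*(2 + 39363) = -20275*39365 = -798125375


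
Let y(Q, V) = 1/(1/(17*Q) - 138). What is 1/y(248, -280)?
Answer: -581807/4216 ≈ -138.00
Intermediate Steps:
y(Q, V) = 1/(-138 + 1/(17*Q)) (y(Q, V) = 1/(1/(17*Q) - 138) = 1/(-138 + 1/(17*Q)))
1/y(248, -280) = 1/(-17*248/(-1 + 2346*248)) = 1/(-17*248/(-1 + 581808)) = 1/(-17*248/581807) = 1/(-17*248*1/581807) = 1/(-4216/581807) = -581807/4216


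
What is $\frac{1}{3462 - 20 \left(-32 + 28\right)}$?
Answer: $\frac{1}{3542} \approx 0.00028233$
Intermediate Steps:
$\frac{1}{3462 - 20 \left(-32 + 28\right)} = \frac{1}{3462 - -80} = \frac{1}{3462 + 80} = \frac{1}{3542}$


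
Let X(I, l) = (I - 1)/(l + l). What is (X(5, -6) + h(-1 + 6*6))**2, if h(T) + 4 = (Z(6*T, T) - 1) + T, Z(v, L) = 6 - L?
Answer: 4/9 ≈ 0.44444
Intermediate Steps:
h(T) = 1 (h(T) = -4 + (((6 - T) - 1) + T) = -4 + ((5 - T) + T) = -4 + 5 = 1)
X(I, l) = (-1 + I)/(2*l) (X(I, l) = (-1 + I)/((2*l)) = (-1 + I)*(1/(2*l)) = (-1 + I)/(2*l))
(X(5, -6) + h(-1 + 6*6))**2 = ((1/2)*(-1 + 5)/(-6) + 1)**2 = ((1/2)*(-1/6)*4 + 1)**2 = (-1/3 + 1)**2 = (2/3)**2 = 4/9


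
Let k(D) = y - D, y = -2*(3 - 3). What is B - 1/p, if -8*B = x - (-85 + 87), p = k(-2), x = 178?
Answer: -45/2 ≈ -22.500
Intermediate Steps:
y = 0 (y = -2*0 = 0)
k(D) = -D (k(D) = 0 - D = -D)
p = 2 (p = -1*(-2) = 2)
B = -22 (B = -(178 - (-85 + 87))/8 = -(178 - 1*2)/8 = -(178 - 2)/8 = -1/8*176 = -22)
B - 1/p = -22 - 1/2 = -45/2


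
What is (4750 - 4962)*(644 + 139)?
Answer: -165996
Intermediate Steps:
(4750 - 4962)*(644 + 139) = -212*783 = -165996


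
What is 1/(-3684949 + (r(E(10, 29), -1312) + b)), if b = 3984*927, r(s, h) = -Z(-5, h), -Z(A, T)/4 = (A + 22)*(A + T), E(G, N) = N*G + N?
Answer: -1/81337 ≈ -1.2295e-5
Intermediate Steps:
E(G, N) = N + G*N (E(G, N) = G*N + N = N + G*N)
Z(A, T) = -4*(22 + A)*(A + T) (Z(A, T) = -4*(A + 22)*(A + T) = -4*(22 + A)*(A + T))
r(s, h) = -340 + 68*h (r(s, h) = -(-88*(-5) - 88*h - 4*(-5)² - 4*(-5)*h) = -(440 - 88*h - 4*25 + 20*h) = -(440 - 88*h - 100 + 20*h) = -(340 - 68*h) = -340 + 68*h)
b = 3693168
1/(-3684949 + (r(E(10, 29), -1312) + b)) = 1/(-3684949 + ((-340 + 68*(-1312)) + 3693168)) = 1/(-3684949 + ((-340 - 89216) + 3693168)) = 1/(-3684949 + (-89556 + 3693168)) = 1/(-3684949 + 3603612) = 1/(-81337) = -1/81337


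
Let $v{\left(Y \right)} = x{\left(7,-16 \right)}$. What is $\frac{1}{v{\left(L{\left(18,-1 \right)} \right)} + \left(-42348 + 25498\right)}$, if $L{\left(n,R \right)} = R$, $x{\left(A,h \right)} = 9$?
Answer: $- \frac{1}{16841} \approx -5.9379 \cdot 10^{-5}$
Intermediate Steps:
$v{\left(Y \right)} = 9$
$\frac{1}{v{\left(L{\left(18,-1 \right)} \right)} + \left(-42348 + 25498\right)} = \frac{1}{9 + \left(-42348 + 25498\right)} = \frac{1}{9 - 16850} = \frac{1}{-16841} = - \frac{1}{16841}$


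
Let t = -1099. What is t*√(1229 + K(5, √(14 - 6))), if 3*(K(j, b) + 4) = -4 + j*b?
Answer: -1099*√(11013 + 30*√2)/3 ≈ -38518.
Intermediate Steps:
K(j, b) = -16/3 + b*j/3 (K(j, b) = -4 + (-4 + j*b)/3 = -4 + (-4 + b*j)/3 = -4 + (-4/3 + b*j/3) = -16/3 + b*j/3)
t*√(1229 + K(5, √(14 - 6))) = -1099*√(1229 + (-16/3 + (⅓)*√(14 - 6)*5)) = -1099*√(1229 + (-16/3 + (⅓)*√8*5)) = -1099*√(1229 + (-16/3 + (⅓)*(2*√2)*5)) = -1099*√(1229 + (-16/3 + 10*√2/3)) = -1099*√(3671/3 + 10*√2/3)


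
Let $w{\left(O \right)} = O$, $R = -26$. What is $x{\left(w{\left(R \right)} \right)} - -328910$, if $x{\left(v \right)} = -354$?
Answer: $328556$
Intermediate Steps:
$x{\left(w{\left(R \right)} \right)} - -328910 = -354 - -328910 = -354 + 328910 = 328556$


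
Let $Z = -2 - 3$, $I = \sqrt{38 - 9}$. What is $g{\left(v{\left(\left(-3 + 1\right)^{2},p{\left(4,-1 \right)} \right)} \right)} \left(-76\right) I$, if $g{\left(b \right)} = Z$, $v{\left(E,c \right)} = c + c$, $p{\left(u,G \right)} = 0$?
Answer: $380 \sqrt{29} \approx 2046.4$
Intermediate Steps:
$I = \sqrt{29} \approx 5.3852$
$v{\left(E,c \right)} = 2 c$
$Z = -5$
$g{\left(b \right)} = -5$
$g{\left(v{\left(\left(-3 + 1\right)^{2},p{\left(4,-1 \right)} \right)} \right)} \left(-76\right) I = \left(-5\right) \left(-76\right) \sqrt{29} = 380 \sqrt{29}$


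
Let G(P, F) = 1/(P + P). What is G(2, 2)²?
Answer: 1/16 ≈ 0.062500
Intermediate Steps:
G(P, F) = 1/(2*P)
G(2, 2)² = ((½)/2)² = ((½)*(½))² = (¼)² = 1/16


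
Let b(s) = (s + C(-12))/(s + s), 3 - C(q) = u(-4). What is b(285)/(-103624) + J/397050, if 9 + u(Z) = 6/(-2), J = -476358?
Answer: -78157023079/65144522900 ≈ -1.1997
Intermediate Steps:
u(Z) = -12 (u(Z) = -9 + 6/(-2) = -9 + 6*(-½) = -9 - 3 = -12)
C(q) = 15 (C(q) = 3 - 1*(-12) = 3 + 12 = 15)
b(s) = (15 + s)/(2*s) (b(s) = (s + 15)/(s + s) = (15 + s)/((2*s)) = (15 + s)*(1/(2*s)) = (15 + s)/(2*s))
b(285)/(-103624) + J/397050 = ((½)*(15 + 285)/285)/(-103624) - 476358/397050 = ((½)*(1/285)*300)*(-1/103624) - 476358*1/397050 = (10/19)*(-1/103624) - 79393/66175 = -5/984428 - 79393/66175 = -78157023079/65144522900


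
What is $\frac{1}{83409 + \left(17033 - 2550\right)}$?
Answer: $\frac{1}{97892} \approx 1.0215 \cdot 10^{-5}$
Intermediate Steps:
$\frac{1}{83409 + \left(17033 - 2550\right)} = \frac{1}{83409 + 14483} = \frac{1}{97892}$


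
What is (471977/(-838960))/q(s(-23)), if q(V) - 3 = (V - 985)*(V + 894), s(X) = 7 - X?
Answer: 471977/740312566320 ≈ 6.3754e-7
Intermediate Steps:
q(V) = 3 + (-985 + V)*(894 + V) (q(V) = 3 + (V - 985)*(V + 894) = 3 + (-985 + V)*(894 + V))
(471977/(-838960))/q(s(-23)) = (471977/(-838960))/(-880587 + (7 - 1*(-23))² - 91*(7 - 1*(-23))) = (471977*(-1/838960))/(-880587 + (7 + 23)² - 91*(7 + 23)) = -471977/(838960*(-880587 + 30² - 91*30)) = -471977/(838960*(-880587 + 900 - 2730)) = -471977/838960/(-882417) = -471977/838960*(-1/882417) = 471977/740312566320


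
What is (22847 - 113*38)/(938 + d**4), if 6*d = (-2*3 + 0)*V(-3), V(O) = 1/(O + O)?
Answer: 24044688/1215649 ≈ 19.779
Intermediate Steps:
V(O) = 1/(2*O)
d = 1/6 (d = ((-2*3 + 0)*((1/2)/(-3)))/6 = ((-6 + 0)*((1/2)*(-1/3)))/6 = (-6*(-1/6))/6 = (1/6)*1 = 1/6 ≈ 0.16667)
(22847 - 113*38)/(938 + d**4) = (22847 - 113*38)/(938 + (1/6)**4) = (22847 - 4294)/(938 + 1/1296) = 18553/(1215649/1296) = 18553*(1296/1215649) = 24044688/1215649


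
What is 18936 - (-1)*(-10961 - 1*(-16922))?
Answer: 24897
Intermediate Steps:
18936 - (-1)*(-10961 - 1*(-16922)) = 18936 - (-1)*(-10961 + 16922) = 18936 - (-1)*5961 = 18936 - 1*(-5961) = 18936 + 5961 = 24897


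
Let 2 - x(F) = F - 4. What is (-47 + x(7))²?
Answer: 2304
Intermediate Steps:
x(F) = 6 - F (x(F) = 2 - (F - 4) = 2 - (-4 + F) = 2 + (4 - F) = 6 - F)
(-47 + x(7))² = (-47 + (6 - 1*7))² = (-47 + (6 - 7))² = (-47 - 1)² = (-48)² = 2304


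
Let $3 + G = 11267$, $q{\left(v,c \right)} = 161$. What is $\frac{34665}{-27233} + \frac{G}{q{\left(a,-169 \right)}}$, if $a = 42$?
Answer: $\frac{301171447}{4384513} \approx 68.69$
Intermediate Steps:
$G = 11264$ ($G = -3 + 11267 = 11264$)
$\frac{34665}{-27233} + \frac{G}{q{\left(a,-169 \right)}} = \frac{34665}{-27233} + \frac{11264}{161} = 34665 \left(- \frac{1}{27233}\right) + 11264 \cdot \frac{1}{161} = - \frac{34665}{27233} + \frac{11264}{161} = \frac{301171447}{4384513}$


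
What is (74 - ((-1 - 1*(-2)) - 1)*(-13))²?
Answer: 5476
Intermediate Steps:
(74 - ((-1 - 1*(-2)) - 1)*(-13))² = (74 - ((-1 + 2) - 1)*(-13))² = (74 - (1 - 1)*(-13))² = (74 - 0*(-13))² = (74 - 1*0)² = (74 + 0)² = 74² = 5476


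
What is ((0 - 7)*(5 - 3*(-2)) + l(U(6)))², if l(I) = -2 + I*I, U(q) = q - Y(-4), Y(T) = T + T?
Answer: 13689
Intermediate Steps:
Y(T) = 2*T
U(q) = 8 + q (U(q) = q - 2*(-4) = q - 1*(-8) = q + 8 = 8 + q)
l(I) = -2 + I²
((0 - 7)*(5 - 3*(-2)) + l(U(6)))² = ((0 - 7)*(5 - 3*(-2)) + (-2 + (8 + 6)²))² = (-7*(5 + 6) + (-2 + 14²))² = (-7*11 + (-2 + 196))² = (-77 + 194)² = 117² = 13689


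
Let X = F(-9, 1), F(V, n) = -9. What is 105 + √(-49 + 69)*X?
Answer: 105 - 18*√5 ≈ 64.751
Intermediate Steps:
X = -9
105 + √(-49 + 69)*X = 105 + √(-49 + 69)*(-9) = 105 + √20*(-9) = 105 + (2*√5)*(-9) = 105 - 18*√5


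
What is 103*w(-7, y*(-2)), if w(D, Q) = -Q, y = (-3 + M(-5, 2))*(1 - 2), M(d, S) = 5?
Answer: -412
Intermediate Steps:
y = -2 (y = (-3 + 5)*(1 - 2) = 2*(-1) = -2)
103*w(-7, y*(-2)) = 103*(-(-2)*(-2)) = 103*(-1*4) = 103*(-4) = -412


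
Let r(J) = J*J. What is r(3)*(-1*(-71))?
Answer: 639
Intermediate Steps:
r(J) = J²
r(3)*(-1*(-71)) = 3²*(-1*(-71)) = 9*71 = 639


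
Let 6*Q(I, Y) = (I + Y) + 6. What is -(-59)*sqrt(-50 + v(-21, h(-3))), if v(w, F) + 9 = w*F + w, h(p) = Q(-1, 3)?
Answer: 354*I*sqrt(3) ≈ 613.15*I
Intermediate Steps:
Q(I, Y) = 1 + I/6 + Y/6 (Q(I, Y) = ((I + Y) + 6)/6 = (6 + I + Y)/6 = 1 + I/6 + Y/6)
h(p) = 4/3 (h(p) = 1 + (1/6)*(-1) + (1/6)*3 = 1 - 1/6 + 1/2 = 4/3)
v(w, F) = -9 + w + F*w (v(w, F) = -9 + (w*F + w) = -9 + (F*w + w) = -9 + (w + F*w) = -9 + w + F*w)
-(-59)*sqrt(-50 + v(-21, h(-3))) = -(-59)*sqrt(-50 + (-9 - 21 + (4/3)*(-21))) = -(-59)*sqrt(-50 + (-9 - 21 - 28)) = -(-59)*sqrt(-50 - 58) = -(-59)*sqrt(-108) = -(-59)*6*I*sqrt(3) = -(-354)*I*sqrt(3) = 354*I*sqrt(3)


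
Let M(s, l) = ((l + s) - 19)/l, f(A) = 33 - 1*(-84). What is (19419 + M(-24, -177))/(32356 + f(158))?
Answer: 3437383/5747721 ≈ 0.59804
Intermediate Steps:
f(A) = 117 (f(A) = 33 + 84 = 117)
M(s, l) = (-19 + l + s)/l
(19419 + M(-24, -177))/(32356 + f(158)) = (19419 + (-19 - 177 - 24)/(-177))/(32356 + 117) = (19419 - 1/177*(-220))/32473 = (19419 + 220/177)*(1/32473) = (3437383/177)*(1/32473) = 3437383/5747721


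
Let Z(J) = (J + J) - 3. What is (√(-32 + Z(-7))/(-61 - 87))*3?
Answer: -21*I/148 ≈ -0.14189*I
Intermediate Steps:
Z(J) = -3 + 2*J (Z(J) = 2*J - 3 = -3 + 2*J)
(√(-32 + Z(-7))/(-61 - 87))*3 = (√(-32 + (-3 + 2*(-7)))/(-61 - 87))*3 = (√(-32 + (-3 - 14))/(-148))*3 = (√(-32 - 17)*(-1/148))*3 = (√(-49)*(-1/148))*3 = ((7*I)*(-1/148))*3 = -7*I/148*3 = -21*I/148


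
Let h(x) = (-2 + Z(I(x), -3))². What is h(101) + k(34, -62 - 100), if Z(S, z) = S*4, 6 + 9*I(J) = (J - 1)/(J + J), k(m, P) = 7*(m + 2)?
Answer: 224560576/826281 ≈ 271.77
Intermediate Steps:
k(m, P) = 14 + 7*m (k(m, P) = 7*(2 + m) = 14 + 7*m)
I(J) = -⅔ + (-1 + J)/(18*J) (I(J) = -⅔ + ((J - 1)/(J + J))/9 = -⅔ + ((-1 + J)/((2*J)))/9 = -⅔ + ((-1 + J)*(1/(2*J)))/9 = -⅔ + ((-1 + J)/(2*J))/9 = -⅔ + (-1 + J)/(18*J))
Z(S, z) = 4*S
h(x) = (-2 + 2*(-1 - 11*x)/(9*x))² (h(x) = (-2 + 4*((-1 - 11*x)/(18*x)))² = (-2 + 2*(-1 - 11*x)/(9*x))²)
h(101) + k(34, -62 - 100) = (4/81)*(1 + 20*101)²/101² + (14 + 7*34) = (4/81)*(1/10201)*(1 + 2020)² + (14 + 238) = (4/81)*(1/10201)*2021² + 252 = (4/81)*(1/10201)*4084441 + 252 = 16337764/826281 + 252 = 224560576/826281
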